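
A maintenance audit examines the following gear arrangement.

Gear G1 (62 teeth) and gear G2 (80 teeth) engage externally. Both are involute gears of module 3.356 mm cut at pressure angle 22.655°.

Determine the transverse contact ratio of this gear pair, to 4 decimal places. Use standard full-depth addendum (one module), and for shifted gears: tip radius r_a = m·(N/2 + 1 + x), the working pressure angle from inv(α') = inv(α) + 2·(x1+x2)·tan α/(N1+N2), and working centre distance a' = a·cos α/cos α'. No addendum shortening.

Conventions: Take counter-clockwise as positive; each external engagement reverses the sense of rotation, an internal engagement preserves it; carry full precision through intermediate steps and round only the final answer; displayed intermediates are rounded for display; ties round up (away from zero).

class = single-mesh tooth geometry [involute pair 62T × 80T, m = 3.356]
base radii: r_b1 = 96.008675, r_b2 = 123.882162
tip radii: r_a1 = 107.392000, r_a2 = 137.596000
no profile shift: α' = α, a' = a
action lengths: √(r_a1²−r_b1²) = 48.118353, √(r_a2²−r_b2²) = 59.882128
base pitch p_b = π·m·cos α = 9.729682
CR = (48.118353 + 59.882128 − 238.276000·sin 22.65500°)/9.729682 = 1.667167
contact ratio ≈ 1.6672

1.6672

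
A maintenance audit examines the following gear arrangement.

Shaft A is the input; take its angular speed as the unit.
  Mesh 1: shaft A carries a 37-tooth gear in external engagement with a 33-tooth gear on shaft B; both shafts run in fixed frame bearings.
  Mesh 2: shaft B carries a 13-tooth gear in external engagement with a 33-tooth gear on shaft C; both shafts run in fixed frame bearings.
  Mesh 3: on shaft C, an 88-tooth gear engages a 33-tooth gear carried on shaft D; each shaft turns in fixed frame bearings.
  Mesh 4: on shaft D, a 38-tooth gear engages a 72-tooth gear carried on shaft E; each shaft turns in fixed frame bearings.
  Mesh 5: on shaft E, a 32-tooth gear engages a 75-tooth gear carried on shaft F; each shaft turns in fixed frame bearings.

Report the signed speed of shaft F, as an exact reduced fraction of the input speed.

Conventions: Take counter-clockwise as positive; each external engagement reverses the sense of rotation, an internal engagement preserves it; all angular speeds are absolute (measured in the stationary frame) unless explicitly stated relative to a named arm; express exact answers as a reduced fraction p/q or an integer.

5-mesh fixed-axis compound train (all bearings frame-fixed)
mesh 1 [37T→33T]: |ω|/ω_in = 1×37/33 = 37/33, sense flips to −
mesh 2 [13T→33T]: |ω|/ω_in = (37/33)×13/33 = 481/1089, sense flips to +
mesh 3 [88T→33T]: |ω|/ω_in = (481/1089)×88/33 = 3848/3267, sense flips to −
mesh 4 [38T→72T]: |ω|/ω_in = (3848/3267)×38/72 = 18278/29403, sense flips to +
mesh 5 [32T→75T]: |ω|/ω_in = (18278/29403)×32/75 = 584896/2205225, sense flips to −
signed output speed (× input speed) = -584896/2205225

-584896/2205225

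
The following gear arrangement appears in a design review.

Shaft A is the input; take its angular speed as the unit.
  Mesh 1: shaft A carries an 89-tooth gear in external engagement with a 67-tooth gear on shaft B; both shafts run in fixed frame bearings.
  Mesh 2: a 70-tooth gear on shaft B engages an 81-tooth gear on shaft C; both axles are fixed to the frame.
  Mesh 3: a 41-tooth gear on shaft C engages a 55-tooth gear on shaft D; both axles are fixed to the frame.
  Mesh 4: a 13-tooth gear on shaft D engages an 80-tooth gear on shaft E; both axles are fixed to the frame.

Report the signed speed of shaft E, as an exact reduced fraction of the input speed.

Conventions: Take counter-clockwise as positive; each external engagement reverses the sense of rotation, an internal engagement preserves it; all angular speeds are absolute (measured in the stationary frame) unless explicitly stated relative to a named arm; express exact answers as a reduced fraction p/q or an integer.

4-mesh fixed-axis compound train (all bearings frame-fixed)
mesh 1 [89T→67T]: |ω|/ω_in = 1×89/67 = 89/67, sense flips to −
mesh 2 [70T→81T]: |ω|/ω_in = (89/67)×70/81 = 6230/5427, sense flips to +
mesh 3 [41T→55T]: |ω|/ω_in = (6230/5427)×41/55 = 51086/59697, sense flips to −
mesh 4 [13T→80T]: |ω|/ω_in = (51086/59697)×13/80 = 332059/2387880, sense flips to +
signed output speed (× input speed) = 332059/2387880

332059/2387880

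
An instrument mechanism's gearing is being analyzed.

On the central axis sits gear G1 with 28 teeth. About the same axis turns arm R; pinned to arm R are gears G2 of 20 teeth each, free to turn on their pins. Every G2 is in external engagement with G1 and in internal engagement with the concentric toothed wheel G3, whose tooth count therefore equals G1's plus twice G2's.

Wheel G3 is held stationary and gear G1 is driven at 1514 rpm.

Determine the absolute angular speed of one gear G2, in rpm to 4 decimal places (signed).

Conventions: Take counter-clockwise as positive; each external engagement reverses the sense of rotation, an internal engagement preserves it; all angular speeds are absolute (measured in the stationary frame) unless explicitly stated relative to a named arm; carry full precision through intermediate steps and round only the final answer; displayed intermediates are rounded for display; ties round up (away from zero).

class = planetary set [G3 = 28+2·20 = 68; Willis about the carrier]
normalise by the input: solve with ω_sun = 1, then scale by 1514 rpm
ring teeth: 28 + 2·20 = 68
28(ω_sun−ω_arm) = −68(ω_ring−ω_arm),  ω_ring = 0, ω_sun = 1
28(1−ω_arm) = −68(0−ω_arm)  ⇒  96·ω_arm = 28  ⇒  ω_arm = 7/24
sun–planet mesh: 28·(1−7/24) = −20·(ω_p−ω_arm)  ⇒  ω_p−ω_arm = -119/120
ω_p = 7/24 − 119/120 = -7/10
scale: ω_p = -7/10 × 1514 rpm = -1059.8000 rpm

-1059.8000 rpm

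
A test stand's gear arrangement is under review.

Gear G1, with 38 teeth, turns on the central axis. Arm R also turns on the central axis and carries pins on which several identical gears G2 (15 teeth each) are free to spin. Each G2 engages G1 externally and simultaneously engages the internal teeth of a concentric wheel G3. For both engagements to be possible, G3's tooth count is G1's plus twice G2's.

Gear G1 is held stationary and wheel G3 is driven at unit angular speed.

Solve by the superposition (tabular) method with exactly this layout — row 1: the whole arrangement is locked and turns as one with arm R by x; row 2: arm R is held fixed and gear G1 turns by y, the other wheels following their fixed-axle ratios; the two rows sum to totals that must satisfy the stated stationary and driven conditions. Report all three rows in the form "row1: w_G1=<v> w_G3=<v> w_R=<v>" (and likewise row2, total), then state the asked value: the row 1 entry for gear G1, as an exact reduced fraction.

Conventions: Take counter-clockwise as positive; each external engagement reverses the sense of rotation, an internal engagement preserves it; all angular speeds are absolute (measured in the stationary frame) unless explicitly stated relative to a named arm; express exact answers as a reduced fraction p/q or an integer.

row1: w_G1=34/53 w_G3=34/53 w_R=34/53
row2: w_G1=-34/53 w_G3=19/53 w_R=0
total: w_G1=0 w_G3=1 w_R=34/53
asked value: 34/53

recognized (axles ride arm R): planetary set, 38/15/68 teeth
row 1: whole set turns with the arm by x
row 2 (arm held, sun turns y): ω_ring = −(38/68)·y, ω_arm = 0
boundary: total ω_sun = x + y = 0 and total ω_ring = x − (38/68)·y = 1  ⇒  y = -34/53, x = 34/53
row 2 ring = −(38/68)·(-34/53) = 19/53
totals (row 1 + row 2): sun 34/53 + (-34/53) = 0, ring 34/53 + 19/53 = 1, arm 34/53 + 0 = 34/53
asked cell (row1, sun) = 34/53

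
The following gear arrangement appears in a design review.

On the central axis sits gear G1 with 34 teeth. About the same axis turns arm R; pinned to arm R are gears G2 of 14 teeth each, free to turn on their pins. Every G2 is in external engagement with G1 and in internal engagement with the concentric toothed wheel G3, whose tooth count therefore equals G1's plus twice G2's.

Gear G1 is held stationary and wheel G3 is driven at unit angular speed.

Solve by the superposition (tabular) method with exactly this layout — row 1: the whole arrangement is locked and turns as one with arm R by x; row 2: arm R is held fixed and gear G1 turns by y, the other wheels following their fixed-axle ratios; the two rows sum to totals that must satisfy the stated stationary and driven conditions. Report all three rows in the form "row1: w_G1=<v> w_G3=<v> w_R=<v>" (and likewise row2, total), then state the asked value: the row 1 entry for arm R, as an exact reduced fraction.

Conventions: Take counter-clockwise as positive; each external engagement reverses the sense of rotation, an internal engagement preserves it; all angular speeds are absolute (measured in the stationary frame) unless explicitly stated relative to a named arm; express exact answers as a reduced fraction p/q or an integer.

planetary set (34T centre, 14T on arm, 62T internal) — Willis relation
row 1 — lock + rotate with arm: ω_sun = ω_ring = ω_arm = x
row 2 — arm fixed, fixed-axis ratios: sun y, ring −(34/62)·y, arm 0
boundary: total ω_sun = x + y = 0 and total ω_ring = x − (34/62)·y = 1  ⇒  y = -31/48, x = 31/48
row 2 ring = −(34/62)·(-31/48) = 17/48
totals (row 1 + row 2): sun 31/48 + (-31/48) = 0, ring 31/48 + 17/48 = 1, arm 31/48 + 0 = 31/48
asked cell (row1, arm) = 31/48

row1: w_G1=31/48 w_G3=31/48 w_R=31/48
row2: w_G1=-31/48 w_G3=17/48 w_R=0
total: w_G1=0 w_G3=1 w_R=31/48
asked value: 31/48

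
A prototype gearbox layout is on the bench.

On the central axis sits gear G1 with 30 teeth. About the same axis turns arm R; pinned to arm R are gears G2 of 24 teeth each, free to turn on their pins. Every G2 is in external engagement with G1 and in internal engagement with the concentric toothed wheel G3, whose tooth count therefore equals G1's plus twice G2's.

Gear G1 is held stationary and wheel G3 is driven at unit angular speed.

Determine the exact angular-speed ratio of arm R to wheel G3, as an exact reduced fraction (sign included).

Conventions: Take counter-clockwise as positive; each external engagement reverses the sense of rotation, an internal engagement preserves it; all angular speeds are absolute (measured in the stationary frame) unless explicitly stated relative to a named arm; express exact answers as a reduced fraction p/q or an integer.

13/18

class = planetary set [G3 = 30+2·24 = 78; Willis about the carrier]
ring teeth: 30 + 2·24 = 78
30(ω_sun−ω_arm) = −78(ω_ring−ω_arm),  ω_sun = 0, ω_ring = 1
30(0−ω_arm) = −78(1−ω_arm)  ⇒  108·ω_arm = 78  ⇒  ω_arm = 13/18
ω_out/ω_in = 13/18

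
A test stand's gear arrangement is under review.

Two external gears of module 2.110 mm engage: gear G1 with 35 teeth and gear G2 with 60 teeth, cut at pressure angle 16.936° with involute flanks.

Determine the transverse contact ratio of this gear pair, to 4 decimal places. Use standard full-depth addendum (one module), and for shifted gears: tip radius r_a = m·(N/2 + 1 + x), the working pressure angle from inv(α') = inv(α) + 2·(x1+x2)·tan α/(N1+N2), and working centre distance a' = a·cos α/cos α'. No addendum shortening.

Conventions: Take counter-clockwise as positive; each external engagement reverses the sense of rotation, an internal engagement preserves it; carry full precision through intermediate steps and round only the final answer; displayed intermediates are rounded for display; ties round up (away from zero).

1.9156

single-mesh involute tooth geometry (35T engaging 60T at module 2.110)
base radii: r_b1 = 35.323590, r_b2 = 60.554726
tip radii: r_a1 = 39.035000, r_a2 = 65.410000
no profile shift: α' = α, a' = a
action lengths: √(r_a1²−r_b1²) = 16.612501, √(r_a2²−r_b2²) = 24.730412
base pitch p_b = π·m·cos α = 6.341276
CR = (16.612501 + 24.730412 − 100.225000·sin 16.93600°)/6.341276 = 1.915551
contact ratio ≈ 1.9156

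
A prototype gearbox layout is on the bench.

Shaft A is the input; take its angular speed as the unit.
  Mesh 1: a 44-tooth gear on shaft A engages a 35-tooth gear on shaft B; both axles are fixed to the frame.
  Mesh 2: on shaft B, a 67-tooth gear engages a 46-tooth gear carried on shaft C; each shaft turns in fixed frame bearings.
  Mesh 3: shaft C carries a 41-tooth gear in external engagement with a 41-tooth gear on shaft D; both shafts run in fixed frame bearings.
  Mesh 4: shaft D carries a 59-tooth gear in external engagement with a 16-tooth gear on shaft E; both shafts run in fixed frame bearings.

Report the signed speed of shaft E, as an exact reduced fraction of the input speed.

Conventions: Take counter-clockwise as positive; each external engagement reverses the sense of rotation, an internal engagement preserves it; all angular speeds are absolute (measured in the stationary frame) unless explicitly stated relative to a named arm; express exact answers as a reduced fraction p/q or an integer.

43483/6440

4-mesh fixed-axis compound train (all bearings frame-fixed)
mesh 1 [44T→35T]: |ω|/ω_in = 1×44/35 = 44/35, sense flips to −
mesh 2 [67T→46T]: |ω|/ω_in = (44/35)×67/46 = 1474/805, sense flips to +
mesh 3 [41T→41T]: |ω|/ω_in = (1474/805)×41/41 = 1474/805, sense flips to −
mesh 4 [59T→16T]: |ω|/ω_in = (1474/805)×59/16 = 43483/6440, sense flips to +
signed output speed (× input speed) = 43483/6440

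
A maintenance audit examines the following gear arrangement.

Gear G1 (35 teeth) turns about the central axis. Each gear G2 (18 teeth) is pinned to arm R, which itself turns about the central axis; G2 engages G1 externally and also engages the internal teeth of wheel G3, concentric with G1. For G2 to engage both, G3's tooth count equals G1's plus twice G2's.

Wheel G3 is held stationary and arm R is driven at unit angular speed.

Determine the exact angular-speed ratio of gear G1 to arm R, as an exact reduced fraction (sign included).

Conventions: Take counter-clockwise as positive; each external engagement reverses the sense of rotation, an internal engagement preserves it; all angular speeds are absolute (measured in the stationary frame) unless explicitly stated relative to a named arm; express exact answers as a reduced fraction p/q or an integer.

recognized (axles ride arm R): planetary set, 35/18/71 teeth
ring teeth: 35 + 2·18 = 71
35(ω_sun−ω_arm) = −71(ω_ring−ω_arm),  ω_ring = 0, ω_arm = 1
ω_sun = 1 − (71/35)(0−1) = 106/35
ω_out/ω_in = 106/35

106/35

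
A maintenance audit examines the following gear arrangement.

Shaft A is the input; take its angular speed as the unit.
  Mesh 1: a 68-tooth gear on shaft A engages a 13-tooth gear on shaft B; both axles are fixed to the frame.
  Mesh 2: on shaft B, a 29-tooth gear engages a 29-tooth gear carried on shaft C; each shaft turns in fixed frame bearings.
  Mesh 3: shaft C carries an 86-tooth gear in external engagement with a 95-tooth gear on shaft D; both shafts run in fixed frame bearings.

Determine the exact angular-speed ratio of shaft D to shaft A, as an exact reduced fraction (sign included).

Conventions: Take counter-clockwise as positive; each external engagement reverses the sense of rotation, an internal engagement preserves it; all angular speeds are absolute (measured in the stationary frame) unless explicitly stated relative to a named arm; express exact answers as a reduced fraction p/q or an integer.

-5848/1235

class = fixed-axis compound train [3 meshes; 3 ratios multiply, 3 sense flips]
mesh 1 [68T→13T]: running ratio 68/13, sense −
mesh 2 [29T→29T]: running ratio 68/13, sense +
mesh 3 [86T→95T]: running ratio 5848/1235, sense −
ω_out/ω_in = -5848/1235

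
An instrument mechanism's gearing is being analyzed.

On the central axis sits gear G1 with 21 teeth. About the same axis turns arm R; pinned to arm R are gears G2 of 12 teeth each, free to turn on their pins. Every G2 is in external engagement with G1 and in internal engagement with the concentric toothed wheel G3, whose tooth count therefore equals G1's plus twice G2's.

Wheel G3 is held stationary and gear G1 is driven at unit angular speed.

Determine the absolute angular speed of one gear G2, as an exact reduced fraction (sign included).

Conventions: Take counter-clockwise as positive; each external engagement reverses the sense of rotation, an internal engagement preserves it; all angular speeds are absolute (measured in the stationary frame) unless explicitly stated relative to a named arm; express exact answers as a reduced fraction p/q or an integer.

class = planetary set [G3 = 21+2·12 = 45; Willis about the carrier]
ring teeth: 21 + 2·12 = 45
21(ω_sun−ω_arm) = −45(ω_ring−ω_arm),  ω_ring = 0, ω_sun = 1
21(1−ω_arm) = −45(0−ω_arm)  ⇒  66·ω_arm = 21  ⇒  ω_arm = 7/22
sun–planet mesh: 21·(1−7/22) = −12·(ω_p−ω_arm)  ⇒  ω_p−ω_arm = -105/88
ω_p = 7/22 − 105/88 = -7/8
exact speed ratio = -7/8

-7/8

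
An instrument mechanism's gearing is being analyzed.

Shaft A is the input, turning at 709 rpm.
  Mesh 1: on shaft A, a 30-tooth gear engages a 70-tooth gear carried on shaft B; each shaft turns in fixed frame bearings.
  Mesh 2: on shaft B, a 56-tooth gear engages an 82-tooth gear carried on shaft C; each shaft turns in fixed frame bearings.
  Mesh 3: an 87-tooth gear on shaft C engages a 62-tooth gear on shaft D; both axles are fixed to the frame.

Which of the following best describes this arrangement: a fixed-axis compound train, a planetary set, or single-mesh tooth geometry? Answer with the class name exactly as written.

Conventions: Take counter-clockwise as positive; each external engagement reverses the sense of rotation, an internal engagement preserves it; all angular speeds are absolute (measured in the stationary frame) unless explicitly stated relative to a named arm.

fixed-axis compound train

3-mesh fixed-axis compound train (all bearings frame-fixed)
classification: fixed-axis compound train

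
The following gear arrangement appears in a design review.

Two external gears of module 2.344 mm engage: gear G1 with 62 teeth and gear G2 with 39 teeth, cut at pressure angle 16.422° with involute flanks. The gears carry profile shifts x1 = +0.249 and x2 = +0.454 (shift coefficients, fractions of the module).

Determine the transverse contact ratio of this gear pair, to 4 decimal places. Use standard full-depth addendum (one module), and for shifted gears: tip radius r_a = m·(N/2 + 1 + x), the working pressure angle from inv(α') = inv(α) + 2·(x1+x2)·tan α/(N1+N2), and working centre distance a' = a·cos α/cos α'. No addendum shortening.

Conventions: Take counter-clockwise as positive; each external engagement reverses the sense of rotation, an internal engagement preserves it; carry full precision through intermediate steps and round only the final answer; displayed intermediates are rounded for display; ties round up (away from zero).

class = single-mesh tooth geometry [involute pair 62T × 39T, m = 2.344]
base radii: r_b1 = 69.699708, r_b2 = 43.843365
tip radii: r_a1 = 75.591656, r_a2 = 49.116176
inv(α') = inv(16.422°) + 2·(+0.249+0.454)·tan α/(62+39) = 0.01221824  ⇒  α' = 18.75657°
a' = a·cos α / cos α' = 118.3720·cos 16.422°/cos 18.75657° = 119.911161
action lengths: √(r_a1²−r_b1²) = 29.258318, √(r_a2²−r_b2²) = 22.139515
base pitch p_b = π·m·cos α = 7.063487
CR = (29.258318 + 22.139515 − 119.911161·sin 18.75657°)/7.063487 = 1.817890
contact ratio ≈ 1.8179

1.8179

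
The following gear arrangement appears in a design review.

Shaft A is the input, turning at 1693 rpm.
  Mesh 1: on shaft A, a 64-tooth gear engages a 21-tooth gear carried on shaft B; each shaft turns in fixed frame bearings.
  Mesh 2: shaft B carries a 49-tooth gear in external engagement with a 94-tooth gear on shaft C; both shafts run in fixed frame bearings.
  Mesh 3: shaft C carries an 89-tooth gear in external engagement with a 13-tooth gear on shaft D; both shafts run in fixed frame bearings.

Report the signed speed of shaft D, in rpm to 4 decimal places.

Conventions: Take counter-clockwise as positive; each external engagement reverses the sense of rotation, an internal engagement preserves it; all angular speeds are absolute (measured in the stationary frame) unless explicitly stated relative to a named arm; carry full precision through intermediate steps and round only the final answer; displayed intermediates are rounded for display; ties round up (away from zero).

-18413.3377 rpm

class = fixed-axis compound train [3 meshes; 3 ratios multiply, 3 sense flips]
mesh 1 [64T→21T]: ω = 1693.0000×64/21 = 5159.6190 rpm, sense flips to −
mesh 2 [49T→94T]: ω = 5159.6190×49/94 = 2689.5887 rpm, sense flips to +
mesh 3 [89T→13T]: ω = 2689.5887×89/13 = 18413.3377 rpm, sense flips to −
signed output speed = -18413.3377 rpm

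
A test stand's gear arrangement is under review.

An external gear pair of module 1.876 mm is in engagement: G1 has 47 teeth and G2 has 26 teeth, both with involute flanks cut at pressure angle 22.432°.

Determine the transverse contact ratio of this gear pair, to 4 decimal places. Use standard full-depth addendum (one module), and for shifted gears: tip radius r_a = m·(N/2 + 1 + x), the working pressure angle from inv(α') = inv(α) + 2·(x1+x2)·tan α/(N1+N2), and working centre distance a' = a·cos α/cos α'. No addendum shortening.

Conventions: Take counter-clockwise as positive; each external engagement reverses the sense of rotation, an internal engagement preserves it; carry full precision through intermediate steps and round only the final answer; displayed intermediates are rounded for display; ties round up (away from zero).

1.5799

recognized (one external pair, fixed centres): single-mesh tooth geometry, m = 1.876, N1 = 47, N2 = 26
base radii: r_b1 = 40.750147, r_b2 = 22.542635
tip radii: r_a1 = 45.962000, r_a2 = 26.264000
no profile shift: α' = α, a' = a
action lengths: √(r_a1²−r_b1²) = 21.258667, √(r_a2²−r_b2²) = 13.476918
base pitch p_b = π·m·cos α = 5.447675
CR = (21.258667 + 13.476918 − 68.474000·sin 22.43200°)/5.447675 = 1.579907
contact ratio ≈ 1.5799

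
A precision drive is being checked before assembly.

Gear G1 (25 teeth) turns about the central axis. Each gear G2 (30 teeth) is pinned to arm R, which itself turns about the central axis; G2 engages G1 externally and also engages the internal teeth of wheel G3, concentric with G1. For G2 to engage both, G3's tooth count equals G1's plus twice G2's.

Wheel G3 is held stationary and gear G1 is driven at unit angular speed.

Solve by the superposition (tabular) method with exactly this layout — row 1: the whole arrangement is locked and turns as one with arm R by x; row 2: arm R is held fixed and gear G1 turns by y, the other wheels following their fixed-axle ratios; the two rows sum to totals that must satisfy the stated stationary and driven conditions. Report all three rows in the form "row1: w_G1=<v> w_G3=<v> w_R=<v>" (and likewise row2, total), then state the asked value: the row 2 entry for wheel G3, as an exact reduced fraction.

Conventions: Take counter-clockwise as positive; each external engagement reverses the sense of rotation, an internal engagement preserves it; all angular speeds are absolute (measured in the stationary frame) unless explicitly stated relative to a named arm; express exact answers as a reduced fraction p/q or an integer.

class = planetary set [G3 = 25+2·30 = 85; Willis about the carrier]
row 1 (train locked, turned with arm): all members turn x
row 2: sun turns y, ring = −(25/85)·y, arm 0
boundary: total ω_ring = x − (25/85)·y = 0 and total ω_sun = x + y = 1  ⇒  y = 17/22, x = 5/22
row 2 ring = −(25/85)·17/22 = -5/22
totals (row 1 + row 2): sun 5/22 + 17/22 = 1, ring 5/22 + (-5/22) = 0, arm 5/22 + 0 = 5/22
asked cell (row2, ring) = -5/22

row1: w_G1=5/22 w_G3=5/22 w_R=5/22
row2: w_G1=17/22 w_G3=-5/22 w_R=0
total: w_G1=1 w_G3=0 w_R=5/22
asked value: -5/22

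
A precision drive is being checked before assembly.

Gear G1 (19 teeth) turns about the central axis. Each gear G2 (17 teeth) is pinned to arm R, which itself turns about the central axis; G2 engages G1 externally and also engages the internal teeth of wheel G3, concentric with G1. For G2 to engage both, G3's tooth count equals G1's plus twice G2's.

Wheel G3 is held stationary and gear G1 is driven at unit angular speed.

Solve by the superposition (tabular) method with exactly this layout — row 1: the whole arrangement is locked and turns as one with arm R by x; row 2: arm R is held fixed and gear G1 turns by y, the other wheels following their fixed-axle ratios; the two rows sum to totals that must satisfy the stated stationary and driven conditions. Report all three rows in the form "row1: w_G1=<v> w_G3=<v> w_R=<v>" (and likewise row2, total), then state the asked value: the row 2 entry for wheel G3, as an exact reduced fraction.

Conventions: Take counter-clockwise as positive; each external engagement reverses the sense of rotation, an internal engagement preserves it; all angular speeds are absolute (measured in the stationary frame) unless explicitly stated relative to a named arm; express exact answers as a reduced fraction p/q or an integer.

planetary set (19T centre, 17T on arm, 53T internal) — Willis relation
row 1 (train locked, turned with arm): all members turn x
superposition row 2 [arm held]: sun y, ring −(19/53)·y, arm 0
boundary: total ω_ring = x − (19/53)·y = 0 and total ω_sun = x + y = 1  ⇒  y = 53/72, x = 19/72
row 2 ring = −(19/53)·53/72 = -19/72
totals (row 1 + row 2): sun 19/72 + 53/72 = 1, ring 19/72 + (-19/72) = 0, arm 19/72 + 0 = 19/72
asked cell (row2, ring) = -19/72

row1: w_G1=19/72 w_G3=19/72 w_R=19/72
row2: w_G1=53/72 w_G3=-19/72 w_R=0
total: w_G1=1 w_G3=0 w_R=19/72
asked value: -19/72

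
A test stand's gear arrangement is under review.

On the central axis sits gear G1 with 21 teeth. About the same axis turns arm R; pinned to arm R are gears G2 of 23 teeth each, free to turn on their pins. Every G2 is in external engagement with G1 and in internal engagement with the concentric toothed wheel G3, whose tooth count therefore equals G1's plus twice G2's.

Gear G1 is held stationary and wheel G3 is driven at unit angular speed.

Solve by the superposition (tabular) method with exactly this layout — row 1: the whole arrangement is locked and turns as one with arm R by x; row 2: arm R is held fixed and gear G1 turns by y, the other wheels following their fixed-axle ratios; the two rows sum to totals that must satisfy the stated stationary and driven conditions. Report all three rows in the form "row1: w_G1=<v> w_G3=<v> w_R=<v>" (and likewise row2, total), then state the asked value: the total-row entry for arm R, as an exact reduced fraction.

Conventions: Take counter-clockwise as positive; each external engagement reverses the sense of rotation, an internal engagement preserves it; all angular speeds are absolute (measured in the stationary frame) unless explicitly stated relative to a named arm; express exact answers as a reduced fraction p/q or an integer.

topology: planetary set — G1 21T / G2 23T / G3 67T, arm = carrier (Willis)
row 1 (train locked, turned with arm): all members turn x
row 2 (arm held, sun turns y): ω_ring = −(21/67)·y, ω_arm = 0
boundary: total ω_sun = x + y = 0 and total ω_ring = x − (21/67)·y = 1  ⇒  y = -67/88, x = 67/88
row 2 ring = −(21/67)·(-67/88) = 21/88
totals (row 1 + row 2): sun 67/88 + (-67/88) = 0, ring 67/88 + 21/88 = 1, arm 67/88 + 0 = 67/88
asked cell (total, arm) = 67/88

row1: w_G1=67/88 w_G3=67/88 w_R=67/88
row2: w_G1=-67/88 w_G3=21/88 w_R=0
total: w_G1=0 w_G3=1 w_R=67/88
asked value: 67/88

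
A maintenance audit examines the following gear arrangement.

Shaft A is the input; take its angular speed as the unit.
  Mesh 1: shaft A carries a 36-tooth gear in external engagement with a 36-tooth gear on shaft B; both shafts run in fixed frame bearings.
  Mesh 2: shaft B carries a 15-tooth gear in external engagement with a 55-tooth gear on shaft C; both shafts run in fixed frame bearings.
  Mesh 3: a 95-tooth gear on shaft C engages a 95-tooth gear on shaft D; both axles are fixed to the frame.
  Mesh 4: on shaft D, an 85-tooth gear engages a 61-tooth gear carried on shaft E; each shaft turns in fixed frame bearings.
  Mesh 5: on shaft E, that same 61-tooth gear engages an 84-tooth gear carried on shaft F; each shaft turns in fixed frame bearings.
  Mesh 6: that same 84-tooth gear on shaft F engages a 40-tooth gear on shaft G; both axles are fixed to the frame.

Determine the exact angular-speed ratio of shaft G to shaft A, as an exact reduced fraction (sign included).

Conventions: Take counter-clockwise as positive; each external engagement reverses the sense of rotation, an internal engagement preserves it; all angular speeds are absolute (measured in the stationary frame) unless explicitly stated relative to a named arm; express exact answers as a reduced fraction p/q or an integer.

51/88

class = fixed-axis compound train [6 meshes; 6 ratios multiply, 6 sense flips]
mesh 1 [36T→36T]: running ratio 1, sense −
mesh 2 [15T→55T]: running ratio 3/11, sense +
mesh 3 [95T→95T]: running ratio 3/11, sense −
mesh 4 [85T→61T]: running ratio 255/671, sense +
mesh 5 [61T→84T]: running ratio 85/308, sense −
mesh 6 [84T→40T]: running ratio 51/88, sense +
ω_out/ω_in = 51/88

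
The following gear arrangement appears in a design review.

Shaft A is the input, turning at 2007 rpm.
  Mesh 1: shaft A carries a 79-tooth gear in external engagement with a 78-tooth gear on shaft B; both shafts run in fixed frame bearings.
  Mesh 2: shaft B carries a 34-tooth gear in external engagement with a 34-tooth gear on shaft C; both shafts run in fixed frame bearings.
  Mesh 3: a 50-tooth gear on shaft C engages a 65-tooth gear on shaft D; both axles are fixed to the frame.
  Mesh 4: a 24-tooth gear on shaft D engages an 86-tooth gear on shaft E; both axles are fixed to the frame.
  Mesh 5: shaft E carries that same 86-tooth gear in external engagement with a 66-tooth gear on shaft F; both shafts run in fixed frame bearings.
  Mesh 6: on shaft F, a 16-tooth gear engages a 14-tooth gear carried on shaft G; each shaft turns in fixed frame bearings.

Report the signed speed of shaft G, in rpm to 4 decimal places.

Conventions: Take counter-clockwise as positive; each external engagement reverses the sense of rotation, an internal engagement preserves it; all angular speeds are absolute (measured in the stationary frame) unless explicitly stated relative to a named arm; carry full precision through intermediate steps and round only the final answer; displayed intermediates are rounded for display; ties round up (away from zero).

6-mesh fixed-axis compound train (all bearings frame-fixed)
mesh 1 [79T→78T]: ω = 2007.0000×79/78 = 2032.7308 rpm, sense flips to −
mesh 2 [34T→34T]: ω = 2032.7308×34/34 = 2032.7308 rpm, sense flips to +
mesh 3 [50T→65T]: ω = 2032.7308×50/65 = 1563.6391 rpm, sense flips to −
mesh 4 [24T→86T]: ω = 1563.6391×24/86 = 436.3644 rpm, sense flips to +
mesh 5 [86T→66T]: ω = 436.3644×86/66 = 568.5960 rpm, sense flips to −
mesh 6 [16T→14T]: ω = 568.5960×16/14 = 649.8240 rpm, sense flips to +
signed output speed = +649.8240 rpm

+649.8240 rpm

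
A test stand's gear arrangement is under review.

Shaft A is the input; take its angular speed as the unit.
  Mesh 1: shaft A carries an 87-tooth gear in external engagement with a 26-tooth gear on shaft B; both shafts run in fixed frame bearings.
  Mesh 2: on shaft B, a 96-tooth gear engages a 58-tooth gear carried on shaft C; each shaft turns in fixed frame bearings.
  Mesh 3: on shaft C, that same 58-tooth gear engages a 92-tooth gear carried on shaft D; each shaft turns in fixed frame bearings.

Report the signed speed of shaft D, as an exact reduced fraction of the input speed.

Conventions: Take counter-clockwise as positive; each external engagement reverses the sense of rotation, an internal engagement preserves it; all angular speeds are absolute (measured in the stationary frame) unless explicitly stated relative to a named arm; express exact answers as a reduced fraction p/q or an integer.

3-mesh fixed-axis compound train (all bearings frame-fixed)
mesh 1 [87T→26T]: |ω|/ω_in = 1×87/26 = 87/26, sense flips to −
mesh 2 [96T→58T]: |ω|/ω_in = (87/26)×96/58 = 72/13, sense flips to +
mesh 3 [58T→92T]: |ω|/ω_in = (72/13)×58/92 = 1044/299, sense flips to −
signed output speed (× input speed) = -1044/299

-1044/299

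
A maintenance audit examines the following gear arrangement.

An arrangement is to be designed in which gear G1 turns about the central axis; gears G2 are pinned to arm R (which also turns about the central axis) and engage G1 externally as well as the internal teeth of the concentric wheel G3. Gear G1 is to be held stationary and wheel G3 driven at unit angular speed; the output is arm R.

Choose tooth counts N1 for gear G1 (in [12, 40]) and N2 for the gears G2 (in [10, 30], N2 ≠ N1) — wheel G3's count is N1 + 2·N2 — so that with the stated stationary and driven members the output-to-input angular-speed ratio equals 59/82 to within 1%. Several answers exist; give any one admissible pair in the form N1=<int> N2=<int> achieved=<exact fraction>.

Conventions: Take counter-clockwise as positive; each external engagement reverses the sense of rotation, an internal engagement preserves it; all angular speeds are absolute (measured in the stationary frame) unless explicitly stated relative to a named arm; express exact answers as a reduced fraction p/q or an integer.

class = planetary set [ratio 59/82 wanted; Willis about the carrier]
Willis with ω_sun = 0: ω_arm/ω_ring = N3/(N1+N3); set equal to 59/82  ⇒  N3/N1 = (59/82)/(1 − 59/82) = 59/23
N3 = N1 + 2·N2  ⇒  N2/N1 = (N3/N1 − 1)/2 = (59/23 − 1)/2 = 18/23
smallest multiple with N1 ≥ 12 and N2 ≥ 10: k = 1  ⇒  N1 = 1·23 = 23, N2 = 1·18 = 18 (N1 ≤ 40, N2 ≤ 30, N2 ≠ N1 ✓), N3 = 23 + 2·18 = 59
check: N3/(N1+N3) with N1 = 23, N3 = 59 gives 59/82; |achieved − target| = 0 ≤ 59/8200 ✓

N1=23 N2=18 achieved=59/82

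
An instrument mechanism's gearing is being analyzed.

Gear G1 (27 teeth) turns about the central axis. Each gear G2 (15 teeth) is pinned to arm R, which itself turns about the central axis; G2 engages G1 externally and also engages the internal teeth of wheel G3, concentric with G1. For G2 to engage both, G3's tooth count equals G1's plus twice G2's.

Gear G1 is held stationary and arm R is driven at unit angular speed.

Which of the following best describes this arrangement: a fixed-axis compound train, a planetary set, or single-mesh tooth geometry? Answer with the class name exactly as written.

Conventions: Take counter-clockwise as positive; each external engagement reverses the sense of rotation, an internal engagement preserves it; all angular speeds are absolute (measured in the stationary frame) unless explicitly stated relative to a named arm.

planetary set

planetary set (27T centre, 15T on arm, 57T internal) — Willis relation
classification: planetary set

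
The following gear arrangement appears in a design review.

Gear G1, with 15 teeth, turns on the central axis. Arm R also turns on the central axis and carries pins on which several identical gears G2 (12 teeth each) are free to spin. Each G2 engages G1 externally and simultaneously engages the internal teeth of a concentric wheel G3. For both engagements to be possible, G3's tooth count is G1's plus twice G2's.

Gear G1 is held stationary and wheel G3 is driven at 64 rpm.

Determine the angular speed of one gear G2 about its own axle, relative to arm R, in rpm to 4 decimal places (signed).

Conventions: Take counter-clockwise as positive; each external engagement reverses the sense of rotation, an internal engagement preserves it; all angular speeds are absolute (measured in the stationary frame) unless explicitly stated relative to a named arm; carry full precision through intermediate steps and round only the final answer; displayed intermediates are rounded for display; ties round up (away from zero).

class = planetary set [G3 = 15+2·12 = 39; Willis about the carrier]
normalise by the input: solve with ω_ring = 1, then scale by 64 rpm
ring teeth: 15 + 2·12 = 39
15(ω_sun−ω_arm) = −39(ω_ring−ω_arm),  ω_sun = 0, ω_ring = 1
15(0−ω_arm) = −39(1−ω_arm)  ⇒  54·ω_arm = 39  ⇒  ω_arm = 13/18
sun–planet mesh: 15·(0−13/18) = −12·(ω_p−ω_arm)  ⇒  ω_p−ω_arm = 65/72
scale: ω_p−ω_arm = 65/72 × 64 rpm = +57.7778 rpm

+57.7778 rpm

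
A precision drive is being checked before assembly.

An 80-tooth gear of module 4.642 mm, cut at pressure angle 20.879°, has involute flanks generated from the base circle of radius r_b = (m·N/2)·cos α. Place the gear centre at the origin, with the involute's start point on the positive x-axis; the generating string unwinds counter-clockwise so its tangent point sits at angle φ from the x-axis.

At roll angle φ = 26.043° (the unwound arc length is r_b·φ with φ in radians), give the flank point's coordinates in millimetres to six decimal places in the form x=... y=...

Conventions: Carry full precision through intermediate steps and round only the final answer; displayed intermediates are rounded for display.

topology: single-mesh involute geometry — m = 4.642, N = 80
pitch radius r_p = m·N/2 = 4.642·80/2 = 185.680000
base radius r_b = r_p·cos α = 185.680000·cos 20.879° = 173.487353
roll angle φ = 26.043° = 0.45453610 rad
x = r_b·(cos φ + φ·sin φ) = 190.493773
y = r_b·(sin φ − φ·cos φ) = 5.319274

x=190.493773 y=5.319274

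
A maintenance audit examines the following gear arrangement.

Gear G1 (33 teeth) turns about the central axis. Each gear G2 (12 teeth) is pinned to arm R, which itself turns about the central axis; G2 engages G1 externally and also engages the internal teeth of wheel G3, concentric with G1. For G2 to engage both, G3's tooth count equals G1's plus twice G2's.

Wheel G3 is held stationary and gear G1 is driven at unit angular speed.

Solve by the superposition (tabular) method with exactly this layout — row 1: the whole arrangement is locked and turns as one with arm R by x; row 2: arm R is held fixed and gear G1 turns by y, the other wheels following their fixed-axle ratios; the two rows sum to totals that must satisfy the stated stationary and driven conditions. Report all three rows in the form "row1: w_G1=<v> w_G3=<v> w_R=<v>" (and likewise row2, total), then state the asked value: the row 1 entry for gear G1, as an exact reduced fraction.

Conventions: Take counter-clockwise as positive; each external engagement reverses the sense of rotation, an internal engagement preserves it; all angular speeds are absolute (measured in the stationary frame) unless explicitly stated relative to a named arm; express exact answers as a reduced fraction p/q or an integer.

row1: w_G1=11/30 w_G3=11/30 w_R=11/30
row2: w_G1=19/30 w_G3=-11/30 w_R=0
total: w_G1=1 w_G3=0 w_R=11/30
asked value: 11/30

recognized (axles ride arm R): planetary set, 33/12/57 teeth
row 1 — lock + rotate with arm: ω_sun = ω_ring = ω_arm = x
row 2 (arm held, sun turns y): ω_ring = −(33/57)·y, ω_arm = 0
boundary: total ω_ring = x − (33/57)·y = 0 and total ω_sun = x + y = 1  ⇒  y = 19/30, x = 11/30
row 2 ring = −(33/57)·19/30 = -11/30
totals (row 1 + row 2): sun 11/30 + 19/30 = 1, ring 11/30 + (-11/30) = 0, arm 11/30 + 0 = 11/30
asked cell (row1, sun) = 11/30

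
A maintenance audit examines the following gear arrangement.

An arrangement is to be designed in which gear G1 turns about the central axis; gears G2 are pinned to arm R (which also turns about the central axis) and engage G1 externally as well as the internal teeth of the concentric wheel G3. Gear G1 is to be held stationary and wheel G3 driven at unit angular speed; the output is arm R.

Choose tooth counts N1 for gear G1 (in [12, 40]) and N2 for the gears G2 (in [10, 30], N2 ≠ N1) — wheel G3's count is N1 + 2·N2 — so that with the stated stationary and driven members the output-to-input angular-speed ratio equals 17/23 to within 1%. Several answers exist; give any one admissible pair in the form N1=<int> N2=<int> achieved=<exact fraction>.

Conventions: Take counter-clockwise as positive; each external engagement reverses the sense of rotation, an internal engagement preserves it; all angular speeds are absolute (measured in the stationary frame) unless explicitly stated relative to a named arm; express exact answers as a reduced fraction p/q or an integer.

planetary set to be sized for 17/23 (Willis relation)
Willis with ω_sun = 0: ω_arm/ω_ring = N3/(N1+N3); set equal to 17/23  ⇒  N3/N1 = (17/23)/(1 − 17/23) = 17/6
N3 = N1 + 2·N2  ⇒  N2/N1 = (N3/N1 − 1)/2 = (17/6 − 1)/2 = 11/12
smallest multiple with N1 ≥ 12 and N2 ≥ 10: k = 1  ⇒  N1 = 1·12 = 12, N2 = 1·11 = 11 (N1 ≤ 40, N2 ≤ 30, N2 ≠ N1 ✓), N3 = 12 + 2·11 = 34
check: N3/(N1+N3) with N1 = 12, N3 = 34 gives 17/23; |achieved − target| = 0 ≤ 17/2300 ✓

N1=12 N2=11 achieved=17/23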